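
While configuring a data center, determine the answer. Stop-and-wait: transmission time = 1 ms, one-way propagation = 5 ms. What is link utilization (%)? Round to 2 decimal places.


Given: Ttrans = 1 ms, Tprop = 5 ms
RTT = 2 * Tprop = 2 * 5 = 10 ms
U = Ttrans / (Ttrans + RTT)
U = 1 / (1 + 10)
U = 1 / 11 = 0.090909
U% = 9.09%

9.09


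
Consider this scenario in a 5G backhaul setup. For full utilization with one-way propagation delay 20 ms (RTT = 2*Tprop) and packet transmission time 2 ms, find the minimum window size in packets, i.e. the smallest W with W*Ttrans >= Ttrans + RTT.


Given: Ttrans = 2 ms, RTT = 40 ms (= 2 * Tprop, Tprop = 20 ms)
Time until first ACK returns = Ttrans + RTT = 2 + 40 = 42 ms
Need W * Ttrans >= Ttrans + RTT  ->  W >= (Ttrans + RTT) / Ttrans
(Ttrans + RTT) / Ttrans = 42 / 2 = 21
W_min = ceil(21) = 21

21


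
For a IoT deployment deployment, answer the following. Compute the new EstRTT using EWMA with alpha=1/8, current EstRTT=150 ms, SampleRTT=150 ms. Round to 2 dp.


Given: EstRTT = 150 ms, SampleRTT = 150 ms, alpha = 1/8
New EstRTT = (1 - alpha) * EstRTT + alpha * SampleRTT
(7/8) * 150 = 131.25
(1/8) * 150 = 18.75
New EstRTT = 131.25 + 18.75 = 150 ms -> 150.00 ms (2 dp)

150.00


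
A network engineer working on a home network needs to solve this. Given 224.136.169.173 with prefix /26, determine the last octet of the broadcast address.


Given: IP = 224.136.169.173, prefix = /26
Host bits = 32 - 26 = 6
Network last octet = 173 AND mask = 128
Host part size = 2^6 - 1 = 63
Broadcast last octet = 128 OR 63 = 191

191


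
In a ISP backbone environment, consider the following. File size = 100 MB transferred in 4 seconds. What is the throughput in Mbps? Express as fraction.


Given: file = 100 MB, time = 4 s
File in Mb = 100 * 8 = 800 Mb
Throughput = 800 / 4 Mbps
Throughput = 200 Mbps

200


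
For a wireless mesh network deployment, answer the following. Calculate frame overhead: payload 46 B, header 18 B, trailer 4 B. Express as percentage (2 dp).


Given: payload = 46 B, header = 18 B, trailer = 4 B
Overhead bytes = header + trailer = 18 + 4 = 22
Total frame = payload + overhead = 46 + 22 = 68
Overhead % = 22 / 68 * 100 = 32.3529% -> 32.35% (2 dp)

32.35


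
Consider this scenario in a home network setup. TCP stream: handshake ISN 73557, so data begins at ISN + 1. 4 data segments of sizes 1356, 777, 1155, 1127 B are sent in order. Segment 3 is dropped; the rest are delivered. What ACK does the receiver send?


SYN uses sequence number 73557; first data byte = ISN + 1 = 73558.
Segment 1: SEQ = 73558, len = 1356 B, covers [73558, 74913]
Segment 2: SEQ = 74914, len = 777 B, covers [74914, 75690]
Segment 3: SEQ = 75691, len = 1155 B, covers [75691, 76845] [LOST]
Segment 4: SEQ = 76846, len = 1127 B, covers [76846, 77972]
In-order data received: bytes [73558, 75690] (segments 1..2).
Segment 3 missing -> gap begins at byte 75691; later segments buffered out of order.
Cumulative ACK = next expected in-order byte = 73558 + 1356 + 777 = 75691

75691


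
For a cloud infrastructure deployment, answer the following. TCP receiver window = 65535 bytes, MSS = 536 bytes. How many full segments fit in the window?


Given: RWND = 65535 bytes, MSS = 536 bytes
Full segments = floor(RWND / MSS)
Full segments = floor(65535 / 536)
Full segments = floor(122.2668) = 122

122


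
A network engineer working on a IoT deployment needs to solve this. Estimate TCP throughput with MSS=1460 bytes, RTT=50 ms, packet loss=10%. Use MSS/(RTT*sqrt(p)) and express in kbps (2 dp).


Given: MSS = 1460 bytes, RTT = 50 ms, loss = 10%
RTT in seconds = 50 / 1000 = 0.05
Loss rate = 10% = 0.1
sqrt(loss) = sqrt(0.1) = 0.316227766017
Throughput (bytes/s) = 1460 / (0.05 * 0.316227766017) = 92338.5077
Throughput (kbps) = 92338.5077 * 8 / 1000 = 738.708061 -> 738.71 kbps (2 dp)

738.71


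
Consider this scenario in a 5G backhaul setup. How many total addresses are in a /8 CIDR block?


Given: CIDR prefix /8
Host bits = 32 - 8 = 24
Total addresses = 2^24 = 16777216

16777216


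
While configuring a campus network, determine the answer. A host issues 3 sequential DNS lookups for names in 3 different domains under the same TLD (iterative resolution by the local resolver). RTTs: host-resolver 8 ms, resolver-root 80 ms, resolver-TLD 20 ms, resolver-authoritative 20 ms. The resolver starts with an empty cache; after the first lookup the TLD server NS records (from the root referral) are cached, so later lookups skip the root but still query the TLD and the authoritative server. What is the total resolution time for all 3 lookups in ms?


Lookup 1 (cold cache): local + root + TLD + auth = 8 + 80 + 20 + 20 = 128 ms
Lookups 2..3 (TLD NS cached -> skip root; new domain -> still ask TLD and auth): local + TLD + auth = 8 + 20 + 20 = 48 ms each
Remaining 2 lookups: 2 * 48 = 96 ms
Total = 128 + 96 = 224 ms

224


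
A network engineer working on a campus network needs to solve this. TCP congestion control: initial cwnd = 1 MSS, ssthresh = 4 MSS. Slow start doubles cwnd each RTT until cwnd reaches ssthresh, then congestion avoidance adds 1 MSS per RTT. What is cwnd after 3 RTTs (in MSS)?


RTT 0: cwnd = 1 MSS (initial)
RTT 1: cwnd = 2 MSS (slow start, doubled)
RTT 2: cwnd = 4 MSS (slow start, doubled)
RTT 3: cwnd = 5 MSS (congestion avoidance, +1)

5


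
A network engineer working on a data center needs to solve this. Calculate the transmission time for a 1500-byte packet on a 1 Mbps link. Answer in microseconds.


Given: packet = 1500 bytes, bandwidth = 1 Mbps
Packet in bits = 1500 * 8 = 12000 bits
Bandwidth = 1 * 10^6 = 1000000 bps
Time = 12000 / 1000000 seconds
Time in us = 12000 * 10^6 / 1000000 = 12000

12000


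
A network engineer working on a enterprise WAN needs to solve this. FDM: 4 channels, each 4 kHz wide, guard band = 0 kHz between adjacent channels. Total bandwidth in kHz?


Given: 4 channels, 4 kHz each, guard = 0 kHz
Channel bandwidth = 4 * 4 = 16 kHz
Guard bands = 3 gaps * 0 kHz = 0 kHz
Total = 16 + 0 = 16 kHz

16


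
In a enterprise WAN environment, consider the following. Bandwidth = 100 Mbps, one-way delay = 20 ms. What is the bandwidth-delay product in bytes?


Given: bandwidth = 100 Mbps, delay = 20 ms
BDP in bits = 100 * 10^6 * 20 / 1000
BDP in bits = 2000000
BDP in bytes = 2000000 / 8 = 250000

250000


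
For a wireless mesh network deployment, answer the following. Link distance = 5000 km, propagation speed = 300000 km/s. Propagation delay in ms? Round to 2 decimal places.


Given: distance = 5000 km, speed = 300000 km/s
Delay = distance / speed = 5000 / 300000 seconds
Delay in ms = 5000 * 1000 / 300000
Delay = 16.6667 ms
Rounded to 2 dp = 16.67 ms

16.67


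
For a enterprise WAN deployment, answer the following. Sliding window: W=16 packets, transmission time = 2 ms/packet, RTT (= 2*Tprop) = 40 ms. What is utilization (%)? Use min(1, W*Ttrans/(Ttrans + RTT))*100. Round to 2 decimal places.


Given: W = 16, Ttrans = 2 ms, RTT = 40 ms (= 2 * Tprop, Tprop = 20 ms)
Cycle time = Ttrans + RTT = 2 + 40 = 42 ms (first packet sent until its ACK returns)
W * Ttrans = 16 * 2 = 32 ms of sending per cycle
W * Ttrans / (Ttrans + RTT) = 32 / 42 = 0.761905
U = min(1, 0.761905) = 0.761905
U% = 76.19%

76.19


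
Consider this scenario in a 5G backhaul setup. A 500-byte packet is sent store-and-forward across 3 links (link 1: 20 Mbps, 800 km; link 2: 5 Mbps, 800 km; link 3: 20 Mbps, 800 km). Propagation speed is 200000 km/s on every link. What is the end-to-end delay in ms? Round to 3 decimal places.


Packet = 500 bytes = 4000 bits. Store-and-forward: sum (t_trans + t_prop) per link.
Link 1: t_trans = 4000/(20*10^6) s = 0.2000 ms; t_prop = 800/200000 s = 4.0000 ms; subtotal = 4.2000 ms
Link 2: t_trans = 4000/(5*10^6) s = 0.8000 ms; t_prop = 800/200000 s = 4.0000 ms; subtotal = 4.8000 ms
Link 3: t_trans = 4000/(20*10^6) s = 0.2000 ms; t_prop = 800/200000 s = 4.0000 ms; subtotal = 4.2000 ms
End-to-end = 4.2000 + 4.8000 + 4.2000 = 13.2000 ms -> 13.200 ms (3 dp)

13.200


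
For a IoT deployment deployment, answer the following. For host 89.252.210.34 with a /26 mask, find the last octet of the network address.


Given: IP = 89.252.210.34, prefix = /26
Subnet mask = 255.255.255.192
Last octet of IP: 34
Last octet of mask: 192
Network last octet = 34 AND 192 = 0

0


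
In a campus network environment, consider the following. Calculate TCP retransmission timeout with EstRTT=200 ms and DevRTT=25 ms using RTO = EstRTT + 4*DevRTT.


Given: EstRTT = 200 ms, DevRTT = 25 ms
Timeout = EstRTT + 4 * DevRTT
4 * DevRTT = 4 * 25 = 100
Timeout = 200 + 100 = 300 ms

300


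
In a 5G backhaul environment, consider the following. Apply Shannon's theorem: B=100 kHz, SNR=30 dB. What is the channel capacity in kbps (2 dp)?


Given: B = 100 kHz, SNR = 30 dB
SNR linear = 10^(30/10) = 1000
1 + SNR = 1001
log2(1001) = 9.9672262588
C = 100 * 1000 * 9.9672262588 = 996722.6259 bps
C = 996.722626 kbps -> 996.72 kbps (2 dp)

996.72


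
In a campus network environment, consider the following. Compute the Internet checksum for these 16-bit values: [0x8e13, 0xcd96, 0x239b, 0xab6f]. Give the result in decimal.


Given words: [0x8e13, 0xcd96, 0x239b, 0xab6f]
Step 1: Sum all words
Raw sum = 36371 + 52630 + 9115 + 43887 = 142003
Step 2: Fold carry: (10931 + 2) = 10933
One's complement = ~10933 & 0xFFFF = 54602

54602


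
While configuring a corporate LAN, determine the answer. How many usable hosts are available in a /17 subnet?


Given: subnet mask /17
Host bits = 32 - 17 = 15
Total addresses = 2^15 = 32768
Usable hosts = 32768 - 2 (network + broadcast) = 32766

32766


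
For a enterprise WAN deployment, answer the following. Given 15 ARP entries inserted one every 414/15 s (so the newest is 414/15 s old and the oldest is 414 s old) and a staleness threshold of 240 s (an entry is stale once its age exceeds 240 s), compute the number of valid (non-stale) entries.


Ages are k * 414/15 s for k = 1..15 (spacing = 27.6000 s).
Entry k is valid iff k * 414/15 <= 240 iff k <= 15 * 240 / 414 = 8.6957
n_valid = floor(8.6957) = 8
(n_stale = 15 - 8 = 7)

8


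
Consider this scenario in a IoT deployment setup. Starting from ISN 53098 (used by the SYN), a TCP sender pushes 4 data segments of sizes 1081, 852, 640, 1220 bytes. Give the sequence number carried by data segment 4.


The SYN occupies sequence number ISN = 53098, so the first data byte is ISN + 1 = 53099.
SEQ of data segment i = (ISN + 1) + sum of payload sizes of segments 1..i-1.
Segment 1: SEQ = 53099, payload = 1081 bytes
Segment 2: SEQ = 54180, payload = 852 bytes
Segment 3: SEQ = 55032, payload = 640 bytes
Segment 4: SEQ = 55672, payload = 1220 bytes
SEQ of segment 4 = 53099 + 1081 + 852 + 640 = 55672

55672


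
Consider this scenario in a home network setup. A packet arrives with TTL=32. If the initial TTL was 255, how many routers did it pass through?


Given: initial TTL = 255, received TTL = 32
Hops = initial TTL - received TTL
Hops = 255 - 32 = 223

223


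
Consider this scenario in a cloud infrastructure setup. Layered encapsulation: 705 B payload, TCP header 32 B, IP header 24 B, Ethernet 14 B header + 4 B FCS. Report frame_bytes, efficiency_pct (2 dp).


TCP segment = 705 + 32 = 737 B
IP packet = 737 + 24 = 761 B
Ethernet frame = 761 + 14 + 4 = 779 B
Efficiency = app / frame = 705 / 779 = 0.905006 = 90.5006% -> 90.50% (2 dp)

779, 90.50


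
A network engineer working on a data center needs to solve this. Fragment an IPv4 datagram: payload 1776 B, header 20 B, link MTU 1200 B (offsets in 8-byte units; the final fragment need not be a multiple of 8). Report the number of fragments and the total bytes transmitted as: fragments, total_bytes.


Max data per non-final fragment = floor((MTU - header)/8)*8 = floor((1200 - 20)/8)*8 = floor(1180/8)*8 = 1176 B
Final fragment needs no 8-byte alignment: it can carry up to MTU - header = 1180 B
Non-final fragments needed = ceil((payload - 1180) / 1176) = ceil(596/1176) = ceil(0.5068) = 1
Number of fragments = 1 + 1 = 2
Fragment sizes (data): 1 * 1176 B + 600 B (last, 600 <= 1180 OK)
Total bytes sent = payload + n_frags * header = 1776 + 2*20 = 1776 + 40 = 1816 B

2, 1816


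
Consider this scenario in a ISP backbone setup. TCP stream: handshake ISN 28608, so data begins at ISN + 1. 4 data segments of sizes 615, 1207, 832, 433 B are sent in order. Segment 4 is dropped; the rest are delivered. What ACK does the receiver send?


SYN uses sequence number 28608; first data byte = ISN + 1 = 28609.
Segment 1: SEQ = 28609, len = 615 B, covers [28609, 29223]
Segment 2: SEQ = 29224, len = 1207 B, covers [29224, 30430]
Segment 3: SEQ = 30431, len = 832 B, covers [30431, 31262]
Segment 4: SEQ = 31263, len = 433 B, covers [31263, 31695] [LOST]
In-order data received: bytes [28609, 31262] (segments 1..3).
Segment 4 missing -> gap begins at byte 31263.
Cumulative ACK = next expected in-order byte = 28609 + 615 + 1207 + 832 = 31263

31263


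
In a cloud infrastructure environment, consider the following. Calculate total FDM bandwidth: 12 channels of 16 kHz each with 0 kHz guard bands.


Given: 12 channels, 16 kHz each, guard = 0 kHz
Channel bandwidth = 12 * 16 = 192 kHz
Guard bands = 11 gaps * 0 kHz = 0 kHz
Total = 192 + 0 = 192 kHz

192


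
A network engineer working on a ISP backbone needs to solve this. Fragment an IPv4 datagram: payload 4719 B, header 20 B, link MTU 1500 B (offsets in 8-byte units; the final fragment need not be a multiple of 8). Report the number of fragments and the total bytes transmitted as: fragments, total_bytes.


Max data per non-final fragment = floor((MTU - header)/8)*8 = floor((1500 - 20)/8)*8 = floor(1480/8)*8 = 1480 B
Final fragment needs no 8-byte alignment: it can carry up to MTU - header = 1480 B
Non-final fragments needed = ceil((payload - 1480) / 1480) = ceil(3239/1480) = ceil(2.1885) = 3
Number of fragments = 3 + 1 = 4
Fragment sizes (data): 3 * 1480 B + 279 B (last, 279 <= 1480 OK)
Total bytes sent = payload + n_frags * header = 4719 + 4*20 = 4719 + 80 = 4799 B

4, 4799


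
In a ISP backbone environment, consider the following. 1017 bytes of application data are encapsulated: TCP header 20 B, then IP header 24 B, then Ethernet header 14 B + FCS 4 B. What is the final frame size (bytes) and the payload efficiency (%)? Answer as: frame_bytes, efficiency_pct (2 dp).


TCP segment = 1017 + 20 = 1037 B
IP packet = 1037 + 24 = 1061 B
Ethernet frame = 1061 + 14 + 4 = 1079 B
Efficiency = app / frame = 1017 / 1079 = 0.942539 = 94.2539% -> 94.25% (2 dp)

1079, 94.25


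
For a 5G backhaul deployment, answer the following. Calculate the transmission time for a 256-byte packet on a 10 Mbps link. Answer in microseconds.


Given: packet = 256 bytes, bandwidth = 10 Mbps
Packet in bits = 256 * 8 = 2048 bits
Bandwidth = 10 * 10^6 = 10000000 bps
Time = 2048 / 10000000 seconds
Time in us = 2048 * 10^6 / 10000000 = 204.8

204.8


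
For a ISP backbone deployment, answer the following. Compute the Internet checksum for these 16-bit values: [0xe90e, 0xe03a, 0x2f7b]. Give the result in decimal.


Given words: [0xe90e, 0xe03a, 0x2f7b]
Step 1: Sum all words
Raw sum = 59662 + 57402 + 12155 = 129219
Step 2: Fold carry: (63683 + 1) = 63684
One's complement = ~63684 & 0xFFFF = 1851

1851


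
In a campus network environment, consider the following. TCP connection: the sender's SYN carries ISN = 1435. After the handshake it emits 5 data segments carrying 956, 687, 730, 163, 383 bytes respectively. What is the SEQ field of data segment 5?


The SYN occupies sequence number ISN = 1435, so the first data byte is ISN + 1 = 1436.
SEQ of data segment i = (ISN + 1) + sum of payload sizes of segments 1..i-1.
Segment 1: SEQ = 1436, payload = 956 bytes
Segment 2: SEQ = 2392, payload = 687 bytes
Segment 3: SEQ = 3079, payload = 730 bytes
Segment 4: SEQ = 3809, payload = 163 bytes
Segment 5: SEQ = 3972, payload = 383 bytes
SEQ of segment 5 = 1436 + 956 + 687 + 730 + 163 = 3972

3972


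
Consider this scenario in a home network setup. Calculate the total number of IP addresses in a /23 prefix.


Given: CIDR prefix /23
Host bits = 32 - 23 = 9
Total addresses = 2^9 = 512

512


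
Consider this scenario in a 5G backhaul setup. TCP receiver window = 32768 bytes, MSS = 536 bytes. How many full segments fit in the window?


Given: RWND = 32768 bytes, MSS = 536 bytes
Full segments = floor(RWND / MSS)
Full segments = floor(32768 / 536)
Full segments = floor(61.1343) = 61

61


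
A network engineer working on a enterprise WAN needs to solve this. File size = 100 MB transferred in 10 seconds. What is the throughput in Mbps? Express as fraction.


Given: file = 100 MB, time = 10 s
File in Mb = 100 * 8 = 800 Mb
Throughput = 800 / 10 Mbps
Throughput = 80 Mbps

80


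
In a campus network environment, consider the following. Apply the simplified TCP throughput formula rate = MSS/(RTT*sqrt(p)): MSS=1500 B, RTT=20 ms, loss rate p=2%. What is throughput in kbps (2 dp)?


Given: MSS = 1500 bytes, RTT = 20 ms, loss = 2%
RTT in seconds = 20 / 1000 = 0.02
Loss rate = 2% = 0.02
sqrt(loss) = sqrt(0.02) = 0.141421356237
Throughput (bytes/s) = 1500 / (0.02 * 0.141421356237) = 530330.0859
Throughput (kbps) = 530330.0859 * 8 / 1000 = 4242.640687 -> 4242.64 kbps (2 dp)

4242.64


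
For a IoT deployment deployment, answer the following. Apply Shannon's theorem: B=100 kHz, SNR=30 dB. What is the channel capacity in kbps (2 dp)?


Given: B = 100 kHz, SNR = 30 dB
SNR linear = 10^(30/10) = 1000
1 + SNR = 1001
log2(1001) = 9.9672262588
C = 100 * 1000 * 9.9672262588 = 996722.6259 bps
C = 996.722626 kbps -> 996.72 kbps (2 dp)

996.72


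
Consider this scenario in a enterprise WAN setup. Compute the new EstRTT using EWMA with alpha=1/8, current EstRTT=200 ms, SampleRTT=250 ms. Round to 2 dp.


Given: EstRTT = 200 ms, SampleRTT = 250 ms, alpha = 1/8
New EstRTT = (1 - alpha) * EstRTT + alpha * SampleRTT
(7/8) * 200 = 175
(1/8) * 250 = 31.25
New EstRTT = 175 + 31.25 = 206.25 ms -> 206.25 ms (2 dp)

206.25


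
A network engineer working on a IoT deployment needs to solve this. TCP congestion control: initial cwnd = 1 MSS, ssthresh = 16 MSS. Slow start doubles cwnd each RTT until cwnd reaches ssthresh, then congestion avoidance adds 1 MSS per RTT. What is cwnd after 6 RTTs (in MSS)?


RTT 0: cwnd = 1 MSS (initial)
RTT 1: cwnd = 2 MSS (slow start, doubled)
RTT 2: cwnd = 4 MSS (slow start, doubled)
RTT 3: cwnd = 8 MSS (slow start, doubled)
RTT 4: cwnd = 16 MSS (slow start, doubled)
RTT 5: cwnd = 17 MSS (congestion avoidance, +1)
RTT 6: cwnd = 18 MSS (congestion avoidance, +1)

18


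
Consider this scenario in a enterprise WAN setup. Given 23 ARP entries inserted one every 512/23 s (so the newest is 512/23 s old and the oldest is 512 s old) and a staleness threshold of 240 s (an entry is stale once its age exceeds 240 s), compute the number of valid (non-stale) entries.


Ages are k * 512/23 s for k = 1..23 (spacing = 22.2609 s).
Entry k is valid iff k * 512/23 <= 240 iff k <= 23 * 240 / 512 = 10.7812
n_valid = floor(10.7812) = 10
(n_stale = 23 - 10 = 13)

10


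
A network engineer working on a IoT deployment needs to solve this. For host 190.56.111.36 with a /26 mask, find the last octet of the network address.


Given: IP = 190.56.111.36, prefix = /26
Subnet mask = 255.255.255.192
Last octet of IP: 36
Last octet of mask: 192
Network last octet = 36 AND 192 = 0

0


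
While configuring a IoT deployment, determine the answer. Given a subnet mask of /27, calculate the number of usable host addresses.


Given: subnet mask /27
Host bits = 32 - 27 = 5
Total addresses = 2^5 = 32
Usable hosts = 32 - 2 (network + broadcast) = 30

30


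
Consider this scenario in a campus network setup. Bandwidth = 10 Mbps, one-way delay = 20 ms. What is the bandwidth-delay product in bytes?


Given: bandwidth = 10 Mbps, delay = 20 ms
BDP in bits = 10 * 10^6 * 20 / 1000
BDP in bits = 200000
BDP in bytes = 200000 / 8 = 25000

25000


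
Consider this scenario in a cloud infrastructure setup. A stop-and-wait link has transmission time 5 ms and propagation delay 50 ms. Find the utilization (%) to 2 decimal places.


Given: Ttrans = 5 ms, Tprop = 50 ms
RTT = 2 * Tprop = 2 * 50 = 100 ms
U = Ttrans / (Ttrans + RTT)
U = 5 / (5 + 100)
U = 5 / 105 = 0.047619
U% = 4.76%

4.76


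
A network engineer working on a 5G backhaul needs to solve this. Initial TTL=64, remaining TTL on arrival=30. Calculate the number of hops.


Given: initial TTL = 64, received TTL = 30
Hops = initial TTL - received TTL
Hops = 64 - 30 = 34

34


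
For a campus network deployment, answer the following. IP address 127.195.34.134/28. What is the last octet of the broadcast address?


Given: IP = 127.195.34.134, prefix = /28
Host bits = 32 - 28 = 4
Network last octet = 134 AND mask = 128
Host part size = 2^4 - 1 = 15
Broadcast last octet = 128 OR 15 = 143

143


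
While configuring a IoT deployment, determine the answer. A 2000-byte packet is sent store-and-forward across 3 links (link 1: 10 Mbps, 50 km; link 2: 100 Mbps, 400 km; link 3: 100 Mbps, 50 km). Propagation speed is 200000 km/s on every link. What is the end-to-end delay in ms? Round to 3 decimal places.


Packet = 2000 bytes = 16000 bits. Store-and-forward: sum (t_trans + t_prop) per link.
Link 1: t_trans = 16000/(10*10^6) s = 1.6000 ms; t_prop = 50/200000 s = 0.2500 ms; subtotal = 1.8500 ms
Link 2: t_trans = 16000/(100*10^6) s = 0.1600 ms; t_prop = 400/200000 s = 2.0000 ms; subtotal = 2.1600 ms
Link 3: t_trans = 16000/(100*10^6) s = 0.1600 ms; t_prop = 50/200000 s = 0.2500 ms; subtotal = 0.4100 ms
End-to-end = 1.8500 + 2.1600 + 0.4100 = 4.4200 ms -> 4.420 ms (3 dp)

4.420


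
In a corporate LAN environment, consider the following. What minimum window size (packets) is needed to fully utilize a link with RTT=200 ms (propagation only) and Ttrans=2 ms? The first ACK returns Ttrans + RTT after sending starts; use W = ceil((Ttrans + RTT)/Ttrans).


Given: Ttrans = 2 ms, RTT = 200 ms (= 2 * Tprop, Tprop = 100 ms)
Time until first ACK returns = Ttrans + RTT = 2 + 200 = 202 ms
Need W * Ttrans >= Ttrans + RTT  ->  W >= (Ttrans + RTT) / Ttrans
(Ttrans + RTT) / Ttrans = 202 / 2 = 101
W_min = ceil(101) = 101

101


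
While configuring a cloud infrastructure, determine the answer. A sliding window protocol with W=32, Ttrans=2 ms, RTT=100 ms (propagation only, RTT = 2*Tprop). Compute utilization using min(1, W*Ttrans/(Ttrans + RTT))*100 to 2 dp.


Given: W = 32, Ttrans = 2 ms, RTT = 100 ms (= 2 * Tprop, Tprop = 50 ms)
Cycle time = Ttrans + RTT = 2 + 100 = 102 ms (first packet sent until its ACK returns)
W * Ttrans = 32 * 2 = 64 ms of sending per cycle
W * Ttrans / (Ttrans + RTT) = 64 / 102 = 0.627451
U = min(1, 0.627451) = 0.627451
U% = 62.75%

62.75


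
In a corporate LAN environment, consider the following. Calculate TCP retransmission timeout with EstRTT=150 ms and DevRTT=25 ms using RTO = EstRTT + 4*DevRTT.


Given: EstRTT = 150 ms, DevRTT = 25 ms
Timeout = EstRTT + 4 * DevRTT
4 * DevRTT = 4 * 25 = 100
Timeout = 150 + 100 = 250 ms

250


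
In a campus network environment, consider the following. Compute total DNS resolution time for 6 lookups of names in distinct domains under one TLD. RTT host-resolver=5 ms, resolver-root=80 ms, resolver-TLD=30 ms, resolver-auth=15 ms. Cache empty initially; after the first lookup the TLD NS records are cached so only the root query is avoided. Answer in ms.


Lookup 1 (cold cache): local + root + TLD + auth = 5 + 80 + 30 + 15 = 130 ms
Lookups 2..6 (TLD NS cached -> skip root; new domain -> still ask TLD and auth): local + TLD + auth = 5 + 30 + 15 = 50 ms each
Remaining 5 lookups: 5 * 50 = 250 ms
Total = 130 + 250 = 380 ms

380


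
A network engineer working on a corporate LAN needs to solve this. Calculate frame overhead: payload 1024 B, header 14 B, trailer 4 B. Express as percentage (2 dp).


Given: payload = 1024 B, header = 14 B, trailer = 4 B
Overhead bytes = header + trailer = 14 + 4 = 18
Total frame = payload + overhead = 1024 + 18 = 1042
Overhead % = 18 / 1042 * 100 = 1.7274% -> 1.73% (2 dp)

1.73


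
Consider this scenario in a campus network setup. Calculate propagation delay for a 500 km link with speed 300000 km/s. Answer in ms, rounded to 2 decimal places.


Given: distance = 500 km, speed = 300000 km/s
Delay = distance / speed = 500 / 300000 seconds
Delay in ms = 500 * 1000 / 300000
Delay = 1.6667 ms
Rounded to 2 dp = 1.67 ms

1.67


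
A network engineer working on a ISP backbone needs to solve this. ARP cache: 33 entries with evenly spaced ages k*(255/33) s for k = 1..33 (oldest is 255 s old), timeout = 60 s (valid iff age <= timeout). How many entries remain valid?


Ages are k * 255/33 s for k = 1..33 (spacing = 7.7273 s).
Entry k is valid iff k * 255/33 <= 60 iff k <= 33 * 60 / 255 = 7.7647
n_valid = floor(7.7647) = 7
(n_stale = 33 - 7 = 26)

7


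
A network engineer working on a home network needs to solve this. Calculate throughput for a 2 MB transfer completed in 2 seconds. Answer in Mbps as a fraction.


Given: file = 2 MB, time = 2 s
File in Mb = 2 * 8 = 16 Mb
Throughput = 16 / 2 Mbps
Throughput = 8 Mbps

8


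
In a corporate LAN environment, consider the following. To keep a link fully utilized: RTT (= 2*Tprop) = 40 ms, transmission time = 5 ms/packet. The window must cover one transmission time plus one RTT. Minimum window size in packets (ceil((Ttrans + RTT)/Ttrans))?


Given: Ttrans = 5 ms, RTT = 40 ms (= 2 * Tprop, Tprop = 20 ms)
Time until first ACK returns = Ttrans + RTT = 5 + 40 = 45 ms
Need W * Ttrans >= Ttrans + RTT  ->  W >= (Ttrans + RTT) / Ttrans
(Ttrans + RTT) / Ttrans = 45 / 5 = 9
W_min = ceil(9) = 9

9


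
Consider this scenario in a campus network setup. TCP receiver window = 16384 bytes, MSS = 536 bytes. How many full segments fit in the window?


Given: RWND = 16384 bytes, MSS = 536 bytes
Full segments = floor(RWND / MSS)
Full segments = floor(16384 / 536)
Full segments = floor(30.5672) = 30

30


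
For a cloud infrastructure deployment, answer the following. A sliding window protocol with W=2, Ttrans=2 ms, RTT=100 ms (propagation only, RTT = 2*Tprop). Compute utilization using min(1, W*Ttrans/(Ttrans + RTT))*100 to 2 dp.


Given: W = 2, Ttrans = 2 ms, RTT = 100 ms (= 2 * Tprop, Tprop = 50 ms)
Cycle time = Ttrans + RTT = 2 + 100 = 102 ms (first packet sent until its ACK returns)
W * Ttrans = 2 * 2 = 4 ms of sending per cycle
W * Ttrans / (Ttrans + RTT) = 4 / 102 = 0.039216
U = min(1, 0.039216) = 0.039216
U% = 3.92%

3.92


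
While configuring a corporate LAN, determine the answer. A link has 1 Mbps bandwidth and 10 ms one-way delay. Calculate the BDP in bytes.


Given: bandwidth = 1 Mbps, delay = 10 ms
BDP in bits = 1 * 10^6 * 10 / 1000
BDP in bits = 10000
BDP in bytes = 10000 / 8 = 1250

1250


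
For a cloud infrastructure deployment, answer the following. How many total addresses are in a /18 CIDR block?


Given: CIDR prefix /18
Host bits = 32 - 18 = 14
Total addresses = 2^14 = 16384

16384


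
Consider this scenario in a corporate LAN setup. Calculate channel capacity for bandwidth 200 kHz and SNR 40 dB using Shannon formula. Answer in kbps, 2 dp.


Given: B = 200 kHz, SNR = 40 dB
SNR linear = 10^(40/10) = 10000
1 + SNR = 10001
log2(10001) = 13.2878566418
C = 200 * 1000 * 13.2878566418 = 2657571.3284 bps
C = 2657.571328 kbps -> 2657.57 kbps (2 dp)

2657.57


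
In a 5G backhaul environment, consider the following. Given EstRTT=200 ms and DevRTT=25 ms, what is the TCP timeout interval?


Given: EstRTT = 200 ms, DevRTT = 25 ms
Timeout = EstRTT + 4 * DevRTT
4 * DevRTT = 4 * 25 = 100
Timeout = 200 + 100 = 300 ms

300


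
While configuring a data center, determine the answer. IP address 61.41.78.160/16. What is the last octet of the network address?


Given: IP = 61.41.78.160, prefix = /16
Subnet mask = 255.255.0.0
Last octet of IP: 160
Last octet of mask: 0
Network last octet = 160 AND 0 = 0

0


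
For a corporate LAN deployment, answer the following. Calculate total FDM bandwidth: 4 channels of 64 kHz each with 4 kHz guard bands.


Given: 4 channels, 64 kHz each, guard = 4 kHz
Channel bandwidth = 4 * 64 = 256 kHz
Guard bands = 3 gaps * 4 kHz = 12 kHz
Total = 256 + 12 = 268 kHz

268


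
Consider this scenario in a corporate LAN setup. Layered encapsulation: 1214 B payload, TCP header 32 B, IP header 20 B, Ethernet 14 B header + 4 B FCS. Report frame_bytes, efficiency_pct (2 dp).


TCP segment = 1214 + 32 = 1246 B
IP packet = 1246 + 20 = 1266 B
Ethernet frame = 1266 + 14 + 4 = 1284 B
Efficiency = app / frame = 1214 / 1284 = 0.945483 = 94.5483% -> 94.55% (2 dp)

1284, 94.55


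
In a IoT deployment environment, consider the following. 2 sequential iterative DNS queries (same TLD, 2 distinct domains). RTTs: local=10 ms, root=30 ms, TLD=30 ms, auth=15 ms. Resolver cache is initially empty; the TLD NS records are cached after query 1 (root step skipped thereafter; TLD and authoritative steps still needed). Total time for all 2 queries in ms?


Lookup 1 (cold cache): local + root + TLD + auth = 10 + 30 + 30 + 15 = 85 ms
Lookups 2..2 (TLD NS cached -> skip root; new domain -> still ask TLD and auth): local + TLD + auth = 10 + 30 + 15 = 55 ms each
Remaining 1 lookups: 1 * 55 = 55 ms
Total = 85 + 55 = 140 ms

140


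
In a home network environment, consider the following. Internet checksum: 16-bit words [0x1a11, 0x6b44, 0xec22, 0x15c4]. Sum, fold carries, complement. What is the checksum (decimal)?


Given words: [0x1a11, 0x6b44, 0xec22, 0x15c4]
Step 1: Sum all words
Raw sum = 6673 + 27460 + 60450 + 5572 = 100155
Step 2: Fold carry: (34619 + 1) = 34620
One's complement = ~34620 & 0xFFFF = 30915

30915


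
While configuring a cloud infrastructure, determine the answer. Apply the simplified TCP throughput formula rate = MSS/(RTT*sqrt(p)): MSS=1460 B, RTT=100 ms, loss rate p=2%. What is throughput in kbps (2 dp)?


Given: MSS = 1460 bytes, RTT = 100 ms, loss = 2%
RTT in seconds = 100 / 1000 = 0.1
Loss rate = 2% = 0.02
sqrt(loss) = sqrt(0.02) = 0.141421356237
Throughput (bytes/s) = 1460 / (0.1 * 0.141421356237) = 103237.5901
Throughput (kbps) = 103237.5901 * 8 / 1000 = 825.900720 -> 825.90 kbps (2 dp)

825.90


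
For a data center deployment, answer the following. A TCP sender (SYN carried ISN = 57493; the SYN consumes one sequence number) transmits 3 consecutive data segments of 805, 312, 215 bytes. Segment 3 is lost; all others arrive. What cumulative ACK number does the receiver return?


SYN uses sequence number 57493; first data byte = ISN + 1 = 57494.
Segment 1: SEQ = 57494, len = 805 B, covers [57494, 58298]
Segment 2: SEQ = 58299, len = 312 B, covers [58299, 58610]
Segment 3: SEQ = 58611, len = 215 B, covers [58611, 58825] [LOST]
In-order data received: bytes [57494, 58610] (segments 1..2).
Segment 3 missing -> gap begins at byte 58611.
Cumulative ACK = next expected in-order byte = 57494 + 805 + 312 = 58611

58611


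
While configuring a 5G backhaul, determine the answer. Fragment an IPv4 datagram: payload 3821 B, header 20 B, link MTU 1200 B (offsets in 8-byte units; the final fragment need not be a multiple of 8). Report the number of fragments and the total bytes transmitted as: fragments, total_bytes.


Max data per non-final fragment = floor((MTU - header)/8)*8 = floor((1200 - 20)/8)*8 = floor(1180/8)*8 = 1176 B
Final fragment needs no 8-byte alignment: it can carry up to MTU - header = 1180 B
Non-final fragments needed = ceil((payload - 1180) / 1176) = ceil(2641/1176) = ceil(2.2457) = 3
Number of fragments = 3 + 1 = 4
Fragment sizes (data): 3 * 1176 B + 293 B (last, 293 <= 1180 OK)
Total bytes sent = payload + n_frags * header = 3821 + 4*20 = 3821 + 80 = 3901 B

4, 3901


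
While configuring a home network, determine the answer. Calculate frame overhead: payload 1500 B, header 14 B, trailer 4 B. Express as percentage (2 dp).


Given: payload = 1500 B, header = 14 B, trailer = 4 B
Overhead bytes = header + trailer = 14 + 4 = 18
Total frame = payload + overhead = 1500 + 18 = 1518
Overhead % = 18 / 1518 * 100 = 1.1858% -> 1.19% (2 dp)

1.19


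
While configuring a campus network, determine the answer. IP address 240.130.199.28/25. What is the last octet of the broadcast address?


Given: IP = 240.130.199.28, prefix = /25
Host bits = 32 - 25 = 7
Network last octet = 28 AND mask = 0
Host part size = 2^7 - 1 = 127
Broadcast last octet = 0 OR 127 = 127

127


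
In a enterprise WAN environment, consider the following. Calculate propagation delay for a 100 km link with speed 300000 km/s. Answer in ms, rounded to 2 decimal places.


Given: distance = 100 km, speed = 300000 km/s
Delay = distance / speed = 100 / 300000 seconds
Delay in ms = 100 * 1000 / 300000
Delay = 0.3333 ms
Rounded to 2 dp = 0.33 ms

0.33


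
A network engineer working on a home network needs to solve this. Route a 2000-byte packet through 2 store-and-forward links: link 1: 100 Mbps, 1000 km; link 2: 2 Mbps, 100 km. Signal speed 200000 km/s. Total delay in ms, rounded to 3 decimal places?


Packet = 2000 bytes = 16000 bits. Store-and-forward: sum (t_trans + t_prop) per link.
Link 1: t_trans = 16000/(100*10^6) s = 0.1600 ms; t_prop = 1000/200000 s = 5.0000 ms; subtotal = 5.1600 ms
Link 2: t_trans = 16000/(2*10^6) s = 8.0000 ms; t_prop = 100/200000 s = 0.5000 ms; subtotal = 8.5000 ms
End-to-end = 5.1600 + 8.5000 = 13.6600 ms -> 13.660 ms (3 dp)

13.660


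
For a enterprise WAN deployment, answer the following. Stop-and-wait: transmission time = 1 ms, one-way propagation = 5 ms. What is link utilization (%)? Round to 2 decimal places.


Given: Ttrans = 1 ms, Tprop = 5 ms
RTT = 2 * Tprop = 2 * 5 = 10 ms
U = Ttrans / (Ttrans + RTT)
U = 1 / (1 + 10)
U = 1 / 11 = 0.090909
U% = 9.09%

9.09


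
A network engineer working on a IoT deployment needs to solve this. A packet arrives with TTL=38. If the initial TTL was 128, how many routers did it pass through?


Given: initial TTL = 128, received TTL = 38
Hops = initial TTL - received TTL
Hops = 128 - 38 = 90

90


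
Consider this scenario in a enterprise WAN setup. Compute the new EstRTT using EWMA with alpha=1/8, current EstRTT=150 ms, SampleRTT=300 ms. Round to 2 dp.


Given: EstRTT = 150 ms, SampleRTT = 300 ms, alpha = 1/8
New EstRTT = (1 - alpha) * EstRTT + alpha * SampleRTT
(7/8) * 150 = 131.25
(1/8) * 300 = 37.5
New EstRTT = 131.25 + 37.5 = 168.75 ms -> 168.75 ms (2 dp)

168.75


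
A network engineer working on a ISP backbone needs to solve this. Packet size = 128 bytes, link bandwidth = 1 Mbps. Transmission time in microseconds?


Given: packet = 128 bytes, bandwidth = 1 Mbps
Packet in bits = 128 * 8 = 1024 bits
Bandwidth = 1 * 10^6 = 1000000 bps
Time = 1024 / 1000000 seconds
Time in us = 1024 * 10^6 / 1000000 = 1024

1024


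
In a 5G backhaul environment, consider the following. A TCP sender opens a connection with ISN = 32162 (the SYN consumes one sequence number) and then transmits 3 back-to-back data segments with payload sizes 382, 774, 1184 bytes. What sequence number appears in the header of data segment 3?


The SYN occupies sequence number ISN = 32162, so the first data byte is ISN + 1 = 32163.
SEQ of data segment i = (ISN + 1) + sum of payload sizes of segments 1..i-1.
Segment 1: SEQ = 32163, payload = 382 bytes
Segment 2: SEQ = 32545, payload = 774 bytes
Segment 3: SEQ = 33319, payload = 1184 bytes
SEQ of segment 3 = 32163 + 382 + 774 = 33319

33319


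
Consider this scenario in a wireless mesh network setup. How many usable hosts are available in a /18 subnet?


Given: subnet mask /18
Host bits = 32 - 18 = 14
Total addresses = 2^14 = 16384
Usable hosts = 16384 - 2 (network + broadcast) = 16382

16382


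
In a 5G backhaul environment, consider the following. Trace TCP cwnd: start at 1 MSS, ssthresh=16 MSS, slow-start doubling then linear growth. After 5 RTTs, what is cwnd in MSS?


RTT 0: cwnd = 1 MSS (initial)
RTT 1: cwnd = 2 MSS (slow start, doubled)
RTT 2: cwnd = 4 MSS (slow start, doubled)
RTT 3: cwnd = 8 MSS (slow start, doubled)
RTT 4: cwnd = 16 MSS (slow start, doubled)
RTT 5: cwnd = 17 MSS (congestion avoidance, +1)

17


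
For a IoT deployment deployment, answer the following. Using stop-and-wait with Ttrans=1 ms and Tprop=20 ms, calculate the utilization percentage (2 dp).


Given: Ttrans = 1 ms, Tprop = 20 ms
RTT = 2 * Tprop = 2 * 20 = 40 ms
U = Ttrans / (Ttrans + RTT)
U = 1 / (1 + 40)
U = 1 / 41 = 0.02439
U% = 2.44%

2.44


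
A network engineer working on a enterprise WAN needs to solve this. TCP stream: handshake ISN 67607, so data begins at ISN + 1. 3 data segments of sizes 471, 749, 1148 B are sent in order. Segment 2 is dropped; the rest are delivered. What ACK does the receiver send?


SYN uses sequence number 67607; first data byte = ISN + 1 = 67608.
Segment 1: SEQ = 67608, len = 471 B, covers [67608, 68078]
Segment 2: SEQ = 68079, len = 749 B, covers [68079, 68827] [LOST]
Segment 3: SEQ = 68828, len = 1148 B, covers [68828, 69975]
In-order data received: bytes [67608, 68078] (segments 1..1).
Segment 2 missing -> gap begins at byte 68079; later segments buffered out of order.
Cumulative ACK = next expected in-order byte = 67608 + 471 = 68079

68079


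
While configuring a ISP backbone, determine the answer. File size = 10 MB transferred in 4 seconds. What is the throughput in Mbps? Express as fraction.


Given: file = 10 MB, time = 4 s
File in Mb = 10 * 8 = 80 Mb
Throughput = 80 / 4 Mbps
Throughput = 20 Mbps

20


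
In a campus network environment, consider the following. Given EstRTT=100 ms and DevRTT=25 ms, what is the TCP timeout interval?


Given: EstRTT = 100 ms, DevRTT = 25 ms
Timeout = EstRTT + 4 * DevRTT
4 * DevRTT = 4 * 25 = 100
Timeout = 100 + 100 = 200 ms

200


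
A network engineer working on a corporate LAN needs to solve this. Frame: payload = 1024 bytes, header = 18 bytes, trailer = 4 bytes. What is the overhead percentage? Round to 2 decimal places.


Given: payload = 1024 B, header = 18 B, trailer = 4 B
Overhead bytes = header + trailer = 18 + 4 = 22
Total frame = payload + overhead = 1024 + 22 = 1046
Overhead % = 22 / 1046 * 100 = 2.1033% -> 2.10% (2 dp)

2.10


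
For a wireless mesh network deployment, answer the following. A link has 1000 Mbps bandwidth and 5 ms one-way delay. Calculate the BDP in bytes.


Given: bandwidth = 1000 Mbps, delay = 5 ms
BDP in bits = 1000 * 10^6 * 5 / 1000
BDP in bits = 5000000
BDP in bytes = 5000000 / 8 = 625000

625000


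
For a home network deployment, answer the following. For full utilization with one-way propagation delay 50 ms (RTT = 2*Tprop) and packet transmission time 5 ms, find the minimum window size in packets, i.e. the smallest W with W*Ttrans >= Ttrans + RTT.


Given: Ttrans = 5 ms, RTT = 100 ms (= 2 * Tprop, Tprop = 50 ms)
Time until first ACK returns = Ttrans + RTT = 5 + 100 = 105 ms
Need W * Ttrans >= Ttrans + RTT  ->  W >= (Ttrans + RTT) / Ttrans
(Ttrans + RTT) / Ttrans = 105 / 5 = 21
W_min = ceil(21) = 21

21


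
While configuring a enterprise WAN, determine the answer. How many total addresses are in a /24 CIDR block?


Given: CIDR prefix /24
Host bits = 32 - 24 = 8
Total addresses = 2^8 = 256

256


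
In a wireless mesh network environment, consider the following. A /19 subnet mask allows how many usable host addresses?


Given: subnet mask /19
Host bits = 32 - 19 = 13
Total addresses = 2^13 = 8192
Usable hosts = 8192 - 2 (network + broadcast) = 8190

8190


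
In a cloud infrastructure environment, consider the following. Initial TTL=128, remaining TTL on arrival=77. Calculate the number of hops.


Given: initial TTL = 128, received TTL = 77
Hops = initial TTL - received TTL
Hops = 128 - 77 = 51

51


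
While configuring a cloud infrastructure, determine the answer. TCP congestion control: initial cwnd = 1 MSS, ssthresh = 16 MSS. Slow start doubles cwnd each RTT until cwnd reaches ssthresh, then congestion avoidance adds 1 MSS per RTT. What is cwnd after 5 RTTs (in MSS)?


RTT 0: cwnd = 1 MSS (initial)
RTT 1: cwnd = 2 MSS (slow start, doubled)
RTT 2: cwnd = 4 MSS (slow start, doubled)
RTT 3: cwnd = 8 MSS (slow start, doubled)
RTT 4: cwnd = 16 MSS (slow start, doubled)
RTT 5: cwnd = 17 MSS (congestion avoidance, +1)

17
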